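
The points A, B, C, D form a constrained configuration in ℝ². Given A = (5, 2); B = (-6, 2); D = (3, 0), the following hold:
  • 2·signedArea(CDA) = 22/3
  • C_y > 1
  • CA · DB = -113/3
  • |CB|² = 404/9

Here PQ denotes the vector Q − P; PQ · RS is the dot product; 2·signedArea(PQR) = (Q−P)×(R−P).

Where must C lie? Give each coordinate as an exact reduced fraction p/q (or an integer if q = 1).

C = (2/3, 4/3)

1. C_x = 2/3  [2·signedArea(CDA) = 22/3 ∩ CA · DB = -113/3]
2. C_y = 4/3  [2·signedArea(CDA) = 22/3 ∩ CA · DB = -113/3]
   → C = (2/3, 4/3)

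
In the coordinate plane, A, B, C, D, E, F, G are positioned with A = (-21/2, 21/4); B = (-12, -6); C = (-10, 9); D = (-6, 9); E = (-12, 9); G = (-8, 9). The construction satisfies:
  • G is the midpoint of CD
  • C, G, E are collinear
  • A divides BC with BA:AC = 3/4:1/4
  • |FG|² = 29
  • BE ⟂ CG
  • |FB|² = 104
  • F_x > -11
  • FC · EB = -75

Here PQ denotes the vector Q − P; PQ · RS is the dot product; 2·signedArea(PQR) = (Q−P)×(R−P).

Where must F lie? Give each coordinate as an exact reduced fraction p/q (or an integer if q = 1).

F = (-10, 4)

1. F_y = 4  [FC · EB = -75]
2. F_x = -10  [|FB|² = 104]
   → F = (-10, 4)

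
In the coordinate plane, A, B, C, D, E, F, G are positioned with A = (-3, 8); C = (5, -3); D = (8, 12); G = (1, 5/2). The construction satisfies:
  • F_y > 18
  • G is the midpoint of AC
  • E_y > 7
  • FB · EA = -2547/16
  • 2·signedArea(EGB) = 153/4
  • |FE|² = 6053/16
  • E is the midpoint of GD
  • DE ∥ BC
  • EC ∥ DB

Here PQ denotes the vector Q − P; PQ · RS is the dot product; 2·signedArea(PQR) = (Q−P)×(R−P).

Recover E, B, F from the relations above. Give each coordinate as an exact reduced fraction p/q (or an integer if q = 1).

B = (17/2, 7/4)
E = (9/2, 29/4)
F = (-11, 19)

1. E_x = 9/2  [E is the midpoint of GD]
2. E_y = 29/4  [E is the midpoint of GD]
   → E = (9/2, 29/4)
3. B_x = 17/2  [DE ∥ BC ∩ EC ∥ DB]
4. B_y = 7/4  [DE ∥ BC ∩ EC ∥ DB]
   → B = (17/2, 7/4)
5. F_x = -11  [line 15/2·x + -3/4·y + 387/4 = 0 ∩ |FE|² = 6053/16]
6. F_y = 19  [line 15/2·x + -3/4·y + 387/4 = 0 ∩ |FE|² = 6053/16]
   → F = (-11, 19)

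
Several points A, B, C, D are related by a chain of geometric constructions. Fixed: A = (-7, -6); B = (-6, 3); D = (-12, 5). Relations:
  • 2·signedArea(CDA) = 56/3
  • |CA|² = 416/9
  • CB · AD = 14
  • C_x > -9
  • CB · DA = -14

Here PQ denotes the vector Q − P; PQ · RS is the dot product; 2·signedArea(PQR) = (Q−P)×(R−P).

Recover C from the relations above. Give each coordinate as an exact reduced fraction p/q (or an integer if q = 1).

1. C_x = -25/3  [CB · DA = -14 ∩ 2·signedArea(CDA) = 56/3]
2. C_y = 2/3  [CB · DA = -14 ∩ 2·signedArea(CDA) = 56/3]
   → C = (-25/3, 2/3)

C = (-25/3, 2/3)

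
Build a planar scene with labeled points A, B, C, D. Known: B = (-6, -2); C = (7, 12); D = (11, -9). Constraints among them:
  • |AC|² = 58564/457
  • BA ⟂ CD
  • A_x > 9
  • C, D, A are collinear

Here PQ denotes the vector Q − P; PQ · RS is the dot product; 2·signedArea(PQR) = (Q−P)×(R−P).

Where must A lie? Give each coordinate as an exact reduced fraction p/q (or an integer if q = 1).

A = (4167/457, 402/457)

1. A_x = 4167/457  [C, D, A are collinear ∩ BA ⟂ CD]
2. A_y = 402/457  [C, D, A are collinear ∩ BA ⟂ CD]
   → A = (4167/457, 402/457)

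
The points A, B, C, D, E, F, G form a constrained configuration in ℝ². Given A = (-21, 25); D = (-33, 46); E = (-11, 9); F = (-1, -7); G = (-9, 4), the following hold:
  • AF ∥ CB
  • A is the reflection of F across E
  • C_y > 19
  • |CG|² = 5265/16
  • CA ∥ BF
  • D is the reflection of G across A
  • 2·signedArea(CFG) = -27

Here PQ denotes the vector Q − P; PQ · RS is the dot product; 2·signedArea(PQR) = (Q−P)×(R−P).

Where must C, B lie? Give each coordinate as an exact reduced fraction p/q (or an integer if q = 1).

1. C_x = -18  [line -11·x + -8·y + -40 = 0 ∩ |CG|² = 5265/16]
2. C_y = 79/4  [line -11·x + -8·y + -40 = 0 ∩ |CG|² = 5265/16]
   → C = (-18, 79/4)
3. B_x = 2  [CA ∥ BF ∩ AF ∥ CB]
4. B_y = -49/4  [CA ∥ BF ∩ AF ∥ CB]
   → B = (2, -49/4)

B = (2, -49/4)
C = (-18, 79/4)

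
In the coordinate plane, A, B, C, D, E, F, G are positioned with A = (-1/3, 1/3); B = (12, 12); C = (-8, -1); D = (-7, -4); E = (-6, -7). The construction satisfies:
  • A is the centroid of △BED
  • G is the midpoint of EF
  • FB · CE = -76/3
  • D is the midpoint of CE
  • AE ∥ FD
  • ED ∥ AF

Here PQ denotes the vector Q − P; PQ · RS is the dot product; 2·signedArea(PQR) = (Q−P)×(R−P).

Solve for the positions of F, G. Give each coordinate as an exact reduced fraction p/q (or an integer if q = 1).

F = (-4/3, 10/3)
G = (-11/3, -11/6)

1. F_x = -4/3  [AE ∥ FD ∩ ED ∥ AF]
2. F_y = 10/3  [AE ∥ FD ∩ ED ∥ AF]
   → F = (-4/3, 10/3)
3. G_x = -11/3  [G is the midpoint of EF]
4. G_y = -11/6  [G is the midpoint of EF]
   → G = (-11/3, -11/6)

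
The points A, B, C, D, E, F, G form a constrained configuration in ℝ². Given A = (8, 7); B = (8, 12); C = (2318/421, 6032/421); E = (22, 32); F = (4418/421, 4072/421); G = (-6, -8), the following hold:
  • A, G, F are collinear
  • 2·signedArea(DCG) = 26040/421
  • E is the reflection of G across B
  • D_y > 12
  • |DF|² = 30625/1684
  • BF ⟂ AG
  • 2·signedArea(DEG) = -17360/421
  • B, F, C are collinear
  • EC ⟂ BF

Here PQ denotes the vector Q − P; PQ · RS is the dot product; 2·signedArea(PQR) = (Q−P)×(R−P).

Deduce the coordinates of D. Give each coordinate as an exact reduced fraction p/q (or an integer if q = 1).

D = (6211/842, 5297/421)

1. D_x = 6211/842  [2·signedArea(DCG) = 26040/421 ∩ 2·signedArea(DEG) = -17360/421]
2. D_y = 5297/421  [2·signedArea(DCG) = 26040/421 ∩ 2·signedArea(DEG) = -17360/421]
   → D = (6211/842, 5297/421)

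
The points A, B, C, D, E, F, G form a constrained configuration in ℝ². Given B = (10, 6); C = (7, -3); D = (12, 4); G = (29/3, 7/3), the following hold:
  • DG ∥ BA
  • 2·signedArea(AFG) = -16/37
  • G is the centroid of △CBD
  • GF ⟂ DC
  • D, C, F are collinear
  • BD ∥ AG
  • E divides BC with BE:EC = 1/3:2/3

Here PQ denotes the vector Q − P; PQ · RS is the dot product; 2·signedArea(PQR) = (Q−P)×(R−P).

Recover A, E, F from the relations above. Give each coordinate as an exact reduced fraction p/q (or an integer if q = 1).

A = (23/3, 13/3)
E = (9, 3)
F = (1157/111, 199/111)

1. A_x = 23/3  [BD ∥ AG ∩ DG ∥ BA]
2. A_y = 13/3  [BD ∥ AG ∩ DG ∥ BA]
   → A = (23/3, 13/3)
3. E_x = 9  [E divides BC with BE:EC = 1/3:2/3]
4. E_y = 3  [E divides BC with BE:EC = 1/3:2/3]
   → E = (9, 3)
5. F_x = 1157/111  [D, C, F are collinear ∩ GF ⟂ DC]
6. F_y = 199/111  [D, C, F are collinear ∩ GF ⟂ DC]
   → F = (1157/111, 199/111)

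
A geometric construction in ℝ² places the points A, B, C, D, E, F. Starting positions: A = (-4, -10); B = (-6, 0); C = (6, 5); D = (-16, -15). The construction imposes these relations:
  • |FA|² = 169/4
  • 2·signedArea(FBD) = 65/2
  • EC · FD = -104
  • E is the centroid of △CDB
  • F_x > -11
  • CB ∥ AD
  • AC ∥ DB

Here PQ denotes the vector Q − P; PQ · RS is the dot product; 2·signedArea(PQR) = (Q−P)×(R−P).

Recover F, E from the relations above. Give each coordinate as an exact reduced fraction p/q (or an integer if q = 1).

E = (-16/3, -10/3)
F = (-21/2, -10)

1. E_x = -16/3  [E is the centroid of △CDB]
2. E_y = -10/3  [E is the centroid of △CDB]
   → E = (-16/3, -10/3)
3. F_x = -21/2  [2·signedArea(FBD) = 65/2 ∩ EC · FD = -104]
4. F_y = -10  [2·signedArea(FBD) = 65/2 ∩ EC · FD = -104]
   → F = (-21/2, -10)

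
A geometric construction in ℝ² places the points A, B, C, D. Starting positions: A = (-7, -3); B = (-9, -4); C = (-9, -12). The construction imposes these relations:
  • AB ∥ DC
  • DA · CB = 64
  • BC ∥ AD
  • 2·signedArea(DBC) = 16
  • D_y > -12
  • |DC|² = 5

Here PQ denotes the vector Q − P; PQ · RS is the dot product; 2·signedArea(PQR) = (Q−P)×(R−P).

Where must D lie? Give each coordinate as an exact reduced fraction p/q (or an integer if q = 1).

1. D_x = -7  [AB ∥ DC ∩ BC ∥ AD]
2. D_y = -11  [AB ∥ DC ∩ BC ∥ AD]
   → D = (-7, -11)

D = (-7, -11)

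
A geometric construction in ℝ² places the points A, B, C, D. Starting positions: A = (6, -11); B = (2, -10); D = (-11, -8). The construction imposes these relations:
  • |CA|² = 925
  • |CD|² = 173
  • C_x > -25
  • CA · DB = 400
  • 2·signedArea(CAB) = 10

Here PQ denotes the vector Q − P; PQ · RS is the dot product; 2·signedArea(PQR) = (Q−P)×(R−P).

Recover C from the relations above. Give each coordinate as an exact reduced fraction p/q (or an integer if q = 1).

C = (-24, -6)

1. C_x = -24  [2·signedArea(CAB) = 10 ∩ CA · DB = 400]
2. C_y = -6  [2·signedArea(CAB) = 10 ∩ CA · DB = 400]
   → C = (-24, -6)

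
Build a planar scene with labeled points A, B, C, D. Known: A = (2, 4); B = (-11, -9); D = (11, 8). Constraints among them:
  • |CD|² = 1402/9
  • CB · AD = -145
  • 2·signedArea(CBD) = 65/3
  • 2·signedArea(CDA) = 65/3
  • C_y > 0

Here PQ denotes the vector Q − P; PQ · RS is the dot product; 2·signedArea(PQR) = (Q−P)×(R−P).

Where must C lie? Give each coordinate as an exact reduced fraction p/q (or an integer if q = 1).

1. C_x = 2/3  [2·signedArea(CDA) = 65/3 ∩ 2·signedArea(CBD) = 65/3]
2. C_y = 1  [2·signedArea(CDA) = 65/3 ∩ 2·signedArea(CBD) = 65/3]
   → C = (2/3, 1)

C = (2/3, 1)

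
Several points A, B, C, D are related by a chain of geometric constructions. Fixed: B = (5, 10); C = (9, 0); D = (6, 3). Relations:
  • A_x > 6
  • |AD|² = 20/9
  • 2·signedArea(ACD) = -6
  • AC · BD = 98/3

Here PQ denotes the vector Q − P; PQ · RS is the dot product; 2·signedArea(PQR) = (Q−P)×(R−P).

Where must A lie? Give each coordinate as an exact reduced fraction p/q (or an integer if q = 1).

A = (20/3, 13/3)

1. A_x = 20/3  [2·signedArea(ACD) = -6 ∩ AC · BD = 98/3]
2. A_y = 13/3  [2·signedArea(ACD) = -6 ∩ AC · BD = 98/3]
   → A = (20/3, 13/3)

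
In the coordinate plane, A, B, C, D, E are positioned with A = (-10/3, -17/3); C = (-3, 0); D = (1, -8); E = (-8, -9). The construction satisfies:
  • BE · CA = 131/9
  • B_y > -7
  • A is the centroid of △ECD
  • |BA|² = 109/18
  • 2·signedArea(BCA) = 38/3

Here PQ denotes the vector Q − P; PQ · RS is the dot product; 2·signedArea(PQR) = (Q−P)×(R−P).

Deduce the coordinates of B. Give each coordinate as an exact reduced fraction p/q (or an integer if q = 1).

B = (-7/6, -41/6)

1. B_x = -7/6  [BE · CA = 131/9 ∩ 2·signedArea(BCA) = 38/3]
2. B_y = -41/6  [BE · CA = 131/9 ∩ 2·signedArea(BCA) = 38/3]
   → B = (-7/6, -41/6)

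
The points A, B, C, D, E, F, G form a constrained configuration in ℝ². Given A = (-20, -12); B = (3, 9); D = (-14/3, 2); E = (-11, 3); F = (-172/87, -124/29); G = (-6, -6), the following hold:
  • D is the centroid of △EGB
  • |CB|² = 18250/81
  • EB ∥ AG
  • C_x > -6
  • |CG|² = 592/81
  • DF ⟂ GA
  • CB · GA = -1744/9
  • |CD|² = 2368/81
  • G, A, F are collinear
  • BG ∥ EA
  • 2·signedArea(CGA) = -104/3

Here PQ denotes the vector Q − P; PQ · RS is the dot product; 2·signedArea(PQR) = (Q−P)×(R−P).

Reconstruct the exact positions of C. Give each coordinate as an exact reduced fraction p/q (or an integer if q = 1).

C = (-50/9, -10/3)

1. C_x = -50/9  [2·signedArea(CGA) = -104/3 ∩ CB · GA = -1744/9]
2. C_y = -10/3  [2·signedArea(CGA) = -104/3 ∩ CB · GA = -1744/9]
   → C = (-50/9, -10/3)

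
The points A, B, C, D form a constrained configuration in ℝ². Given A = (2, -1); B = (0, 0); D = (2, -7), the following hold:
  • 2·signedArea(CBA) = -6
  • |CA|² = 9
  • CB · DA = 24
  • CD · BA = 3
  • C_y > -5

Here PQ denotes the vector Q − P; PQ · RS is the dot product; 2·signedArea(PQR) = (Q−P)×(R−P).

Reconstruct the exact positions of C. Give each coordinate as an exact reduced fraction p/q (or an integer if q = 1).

C = (2, -4)

1. C_x = 2  [CB · DA = 24 ∩ CD · BA = 3]
2. C_y = -4  [CB · DA = 24 ∩ CD · BA = 3]
   → C = (2, -4)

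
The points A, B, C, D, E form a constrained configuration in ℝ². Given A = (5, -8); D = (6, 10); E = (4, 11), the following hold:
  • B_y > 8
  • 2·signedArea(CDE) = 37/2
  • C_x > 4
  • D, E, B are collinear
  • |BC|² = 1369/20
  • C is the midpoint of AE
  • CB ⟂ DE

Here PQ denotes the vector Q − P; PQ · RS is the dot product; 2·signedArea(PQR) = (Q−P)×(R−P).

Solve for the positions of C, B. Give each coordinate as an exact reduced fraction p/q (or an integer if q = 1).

1. C_x = 9/2  [C is the midpoint of AE]
2. C_y = 3/2  [C is the midpoint of AE]
   → C = (9/2, 3/2)
3. B_x = 41/5  [D, E, B are collinear ∩ CB ⟂ DE]
4. B_y = 89/10  [D, E, B are collinear ∩ CB ⟂ DE]
   → B = (41/5, 89/10)

B = (41/5, 89/10)
C = (9/2, 3/2)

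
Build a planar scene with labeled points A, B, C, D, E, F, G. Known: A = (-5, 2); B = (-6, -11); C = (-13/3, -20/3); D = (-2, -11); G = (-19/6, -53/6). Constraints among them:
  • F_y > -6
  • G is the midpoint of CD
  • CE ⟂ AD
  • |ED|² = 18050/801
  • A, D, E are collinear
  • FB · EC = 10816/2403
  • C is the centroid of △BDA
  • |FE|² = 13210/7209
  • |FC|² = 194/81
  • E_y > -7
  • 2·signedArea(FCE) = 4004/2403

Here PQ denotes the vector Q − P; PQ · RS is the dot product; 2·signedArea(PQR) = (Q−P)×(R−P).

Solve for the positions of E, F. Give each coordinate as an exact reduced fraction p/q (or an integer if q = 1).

1. E_x = -273/89  [A, D, E are collinear ∩ CE ⟂ AD]
2. E_y = -1702/267  [A, D, E are collinear ∩ CE ⟂ AD]
   → E = (-273/89, -1702/267)
3. F_x = -34/9  [FB · EC = 10816/2403 ∩ 2·signedArea(FCE) = 4004/2403]
4. F_y = -47/9  [FB · EC = 10816/2403 ∩ 2·signedArea(FCE) = 4004/2403]
   → F = (-34/9, -47/9)

E = (-273/89, -1702/267)
F = (-34/9, -47/9)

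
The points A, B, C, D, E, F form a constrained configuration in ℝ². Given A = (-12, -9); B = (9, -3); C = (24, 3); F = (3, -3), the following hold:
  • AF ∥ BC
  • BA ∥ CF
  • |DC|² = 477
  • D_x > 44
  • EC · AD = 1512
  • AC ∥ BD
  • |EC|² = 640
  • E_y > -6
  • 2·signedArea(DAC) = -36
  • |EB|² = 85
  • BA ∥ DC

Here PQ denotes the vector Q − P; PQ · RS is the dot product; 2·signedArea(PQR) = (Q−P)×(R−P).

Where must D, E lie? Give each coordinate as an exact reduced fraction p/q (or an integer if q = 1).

D = (45, 9)
E = (0, -5)

1. D_x = 45  [BA ∥ DC ∩ AC ∥ BD]
2. D_y = 9  [BA ∥ DC ∩ AC ∥ BD]
   → D = (45, 9)
3. E_x = 0  [line -57·x + -18·y + -90 = 0 ∩ |EB|² = 85]
4. E_y = -5  [line -57·x + -18·y + -90 = 0 ∩ |EB|² = 85]
   → E = (0, -5)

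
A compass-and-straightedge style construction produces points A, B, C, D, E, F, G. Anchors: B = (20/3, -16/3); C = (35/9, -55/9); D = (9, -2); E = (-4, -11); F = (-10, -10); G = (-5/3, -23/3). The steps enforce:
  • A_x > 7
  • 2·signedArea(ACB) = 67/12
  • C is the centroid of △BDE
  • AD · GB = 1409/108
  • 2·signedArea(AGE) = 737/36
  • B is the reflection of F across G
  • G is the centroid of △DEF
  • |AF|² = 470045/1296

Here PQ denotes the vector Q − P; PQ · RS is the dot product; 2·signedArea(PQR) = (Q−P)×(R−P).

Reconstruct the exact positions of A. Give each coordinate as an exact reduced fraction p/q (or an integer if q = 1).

A = (139/18, -109/36)

1. A_x = 139/18  [2·signedArea(ACB) = 67/12 ∩ 2·signedArea(AGE) = 737/36]
2. A_y = -109/36  [2·signedArea(ACB) = 67/12 ∩ 2·signedArea(AGE) = 737/36]
   → A = (139/18, -109/36)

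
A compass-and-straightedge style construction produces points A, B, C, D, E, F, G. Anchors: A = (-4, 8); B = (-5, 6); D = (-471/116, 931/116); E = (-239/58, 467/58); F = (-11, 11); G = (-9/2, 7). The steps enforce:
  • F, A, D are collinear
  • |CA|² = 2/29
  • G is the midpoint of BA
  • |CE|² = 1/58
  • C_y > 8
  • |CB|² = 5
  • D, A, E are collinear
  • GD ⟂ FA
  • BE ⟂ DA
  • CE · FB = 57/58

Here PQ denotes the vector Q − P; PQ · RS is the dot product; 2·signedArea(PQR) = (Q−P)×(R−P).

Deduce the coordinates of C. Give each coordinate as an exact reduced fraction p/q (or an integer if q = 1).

C = (-123/29, 235/29)

1. C_x = -123/29  [line -6·x + 5·y + -1913/29 = 0 ∩ |CB|² = 5]
2. C_y = 235/29  [line -6·x + 5·y + -1913/29 = 0 ∩ |CB|² = 5]
   → C = (-123/29, 235/29)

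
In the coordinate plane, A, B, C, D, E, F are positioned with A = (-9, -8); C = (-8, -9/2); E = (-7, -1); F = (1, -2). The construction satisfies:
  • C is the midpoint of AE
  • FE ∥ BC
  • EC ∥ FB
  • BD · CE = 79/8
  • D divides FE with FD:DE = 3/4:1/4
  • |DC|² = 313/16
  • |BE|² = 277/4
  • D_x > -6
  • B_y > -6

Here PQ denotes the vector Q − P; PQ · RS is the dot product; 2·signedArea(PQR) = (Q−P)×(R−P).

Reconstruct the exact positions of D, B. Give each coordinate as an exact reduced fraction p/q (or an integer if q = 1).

1. D_x = -5  [D divides FE with FD:DE = 3/4:1/4]
2. D_y = -5/4  [D divides FE with FD:DE = 3/4:1/4]
   → D = (-5, -5/4)
3. B_x = 0  [FE ∥ BC ∩ EC ∥ FB]
4. B_y = -11/2  [FE ∥ BC ∩ EC ∥ FB]
   → B = (0, -11/2)

B = (0, -11/2)
D = (-5, -5/4)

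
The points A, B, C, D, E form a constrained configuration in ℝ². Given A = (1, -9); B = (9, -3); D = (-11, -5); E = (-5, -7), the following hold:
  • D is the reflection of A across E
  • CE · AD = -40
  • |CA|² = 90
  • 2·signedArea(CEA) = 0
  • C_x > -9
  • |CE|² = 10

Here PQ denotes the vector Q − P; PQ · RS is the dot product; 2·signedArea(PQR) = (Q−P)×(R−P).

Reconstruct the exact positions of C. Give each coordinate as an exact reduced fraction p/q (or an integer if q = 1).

C = (-8, -6)

1. C_x = -8  [2·signedArea(CEA) = 0 ∩ CE · AD = -40]
2. C_y = -6  [2·signedArea(CEA) = 0 ∩ CE · AD = -40]
   → C = (-8, -6)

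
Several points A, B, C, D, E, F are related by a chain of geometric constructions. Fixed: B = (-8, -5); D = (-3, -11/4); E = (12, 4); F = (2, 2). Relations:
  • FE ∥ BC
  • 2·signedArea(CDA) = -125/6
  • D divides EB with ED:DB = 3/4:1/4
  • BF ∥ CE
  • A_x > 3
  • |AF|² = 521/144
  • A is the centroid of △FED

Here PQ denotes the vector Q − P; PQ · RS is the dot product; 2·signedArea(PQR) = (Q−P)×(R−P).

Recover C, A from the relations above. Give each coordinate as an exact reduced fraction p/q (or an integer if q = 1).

A = (11/3, 13/12)
C = (2, -3)

1. C_x = 2  [BF ∥ CE ∩ FE ∥ BC]
2. C_y = -3  [BF ∥ CE ∩ FE ∥ BC]
   → C = (2, -3)
3. A_x = 11/3  [A is the centroid of △FED]
4. A_y = 13/12  [A is the centroid of △FED]
   → A = (11/3, 13/12)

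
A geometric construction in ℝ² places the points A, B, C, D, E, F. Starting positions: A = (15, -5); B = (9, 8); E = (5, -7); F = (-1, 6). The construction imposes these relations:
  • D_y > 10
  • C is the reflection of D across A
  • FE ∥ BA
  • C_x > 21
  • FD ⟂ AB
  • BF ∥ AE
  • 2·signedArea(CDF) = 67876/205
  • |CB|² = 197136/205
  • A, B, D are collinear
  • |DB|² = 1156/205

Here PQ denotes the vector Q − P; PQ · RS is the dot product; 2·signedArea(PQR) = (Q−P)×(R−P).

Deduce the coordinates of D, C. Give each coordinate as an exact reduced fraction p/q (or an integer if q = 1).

1. D_x = 1641/205  [A, B, D are collinear ∩ FD ⟂ AB]
2. D_y = 2082/205  [A, B, D are collinear ∩ FD ⟂ AB]
   → D = (1641/205, 2082/205)
3. C_x = 4509/205  [C is the reflection of D across A]
4. C_y = -4132/205  [C is the reflection of D across A]
   → C = (4509/205, -4132/205)

C = (4509/205, -4132/205)
D = (1641/205, 2082/205)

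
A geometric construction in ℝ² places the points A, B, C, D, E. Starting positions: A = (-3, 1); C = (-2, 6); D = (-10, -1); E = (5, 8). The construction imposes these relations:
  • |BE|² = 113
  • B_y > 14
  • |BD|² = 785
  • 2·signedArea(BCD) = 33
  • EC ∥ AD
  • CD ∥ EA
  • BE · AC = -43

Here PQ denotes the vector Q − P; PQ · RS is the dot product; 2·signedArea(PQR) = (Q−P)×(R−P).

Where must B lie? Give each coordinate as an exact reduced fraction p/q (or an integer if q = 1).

B = (13, 15)

1. B_x = 13  [BE · AC = -43 ∩ 2·signedArea(BCD) = 33]
2. B_y = 15  [BE · AC = -43 ∩ 2·signedArea(BCD) = 33]
   → B = (13, 15)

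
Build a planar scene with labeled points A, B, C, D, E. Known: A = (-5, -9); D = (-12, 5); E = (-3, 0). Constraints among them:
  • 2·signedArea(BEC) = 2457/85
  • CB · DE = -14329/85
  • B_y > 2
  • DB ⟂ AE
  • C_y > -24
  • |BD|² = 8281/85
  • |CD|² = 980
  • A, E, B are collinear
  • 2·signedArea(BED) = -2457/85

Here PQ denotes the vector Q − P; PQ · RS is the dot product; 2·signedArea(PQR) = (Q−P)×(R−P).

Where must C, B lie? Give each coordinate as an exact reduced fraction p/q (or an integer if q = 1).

B = (-201/85, 243/85)
C = (2, -23)

1. B_x = -201/85  [A, E, B are collinear ∩ DB ⟂ AE]
2. B_y = 243/85  [A, E, B are collinear ∩ DB ⟂ AE]
   → B = (-201/85, 243/85)
3. C_x = 2  [CB · DE = -14329/85 ∩ 2·signedArea(BEC) = 2457/85]
4. C_y = -23  [CB · DE = -14329/85 ∩ 2·signedArea(BEC) = 2457/85]
   → C = (2, -23)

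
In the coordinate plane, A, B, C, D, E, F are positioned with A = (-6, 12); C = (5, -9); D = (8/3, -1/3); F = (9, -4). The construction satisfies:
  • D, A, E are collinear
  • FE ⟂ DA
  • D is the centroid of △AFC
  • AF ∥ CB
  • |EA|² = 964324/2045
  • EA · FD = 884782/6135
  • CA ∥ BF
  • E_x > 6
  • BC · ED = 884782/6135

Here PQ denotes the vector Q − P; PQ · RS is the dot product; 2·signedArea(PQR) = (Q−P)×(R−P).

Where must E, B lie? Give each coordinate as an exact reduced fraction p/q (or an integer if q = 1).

1. E_x = 13262/2045  [D, A, E are collinear ∩ FE ⟂ DA]
2. E_y = -11794/2045  [D, A, E are collinear ∩ FE ⟂ DA]
   → E = (13262/2045, -11794/2045)
3. B_x = 20  [CA ∥ BF ∩ AF ∥ CB]
4. B_y = -25  [CA ∥ BF ∩ AF ∥ CB]
   → B = (20, -25)

B = (20, -25)
E = (13262/2045, -11794/2045)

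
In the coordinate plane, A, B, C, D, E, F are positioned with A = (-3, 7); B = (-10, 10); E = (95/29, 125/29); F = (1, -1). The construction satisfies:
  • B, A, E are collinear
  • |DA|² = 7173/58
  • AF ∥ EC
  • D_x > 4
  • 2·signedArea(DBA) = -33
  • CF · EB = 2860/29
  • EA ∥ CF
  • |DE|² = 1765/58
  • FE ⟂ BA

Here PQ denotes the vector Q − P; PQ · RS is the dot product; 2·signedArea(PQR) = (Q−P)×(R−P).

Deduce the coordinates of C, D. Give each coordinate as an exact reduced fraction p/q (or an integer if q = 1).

1. C_x = 211/29  [EA ∥ CF ∩ AF ∥ EC]
2. C_y = -107/29  [EA ∥ CF ∩ AF ∥ EC]
   → C = (211/29, -107/29)
3. D_x = 273/58  [line 3·x + 7·y + -7 = 0 ∩ |DE|² = 1765/58]
4. D_y = -59/58  [line 3·x + 7·y + -7 = 0 ∩ |DE|² = 1765/58]
   → D = (273/58, -59/58)

C = (211/29, -107/29)
D = (273/58, -59/58)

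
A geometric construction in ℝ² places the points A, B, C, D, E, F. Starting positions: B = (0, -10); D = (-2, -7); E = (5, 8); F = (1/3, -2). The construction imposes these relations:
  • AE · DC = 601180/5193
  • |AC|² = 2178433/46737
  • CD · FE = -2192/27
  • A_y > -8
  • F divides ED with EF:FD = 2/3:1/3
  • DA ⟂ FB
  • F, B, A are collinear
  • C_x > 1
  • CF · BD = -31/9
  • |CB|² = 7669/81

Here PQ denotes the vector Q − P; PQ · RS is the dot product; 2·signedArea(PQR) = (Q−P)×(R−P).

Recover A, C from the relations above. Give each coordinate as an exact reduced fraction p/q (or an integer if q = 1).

A = (70/577, -4090/577)
C = (10/9, -1/3)

1. A_x = 70/577  [F, B, A are collinear ∩ DA ⟂ FB]
2. A_y = -4090/577  [F, B, A are collinear ∩ DA ⟂ FB]
   → A = (70/577, -4090/577)
3. C_x = 10/9  [CD · FE = -2192/27 ∩ CF · BD = -31/9]
4. C_y = -1/3  [CD · FE = -2192/27 ∩ CF · BD = -31/9]
   → C = (10/9, -1/3)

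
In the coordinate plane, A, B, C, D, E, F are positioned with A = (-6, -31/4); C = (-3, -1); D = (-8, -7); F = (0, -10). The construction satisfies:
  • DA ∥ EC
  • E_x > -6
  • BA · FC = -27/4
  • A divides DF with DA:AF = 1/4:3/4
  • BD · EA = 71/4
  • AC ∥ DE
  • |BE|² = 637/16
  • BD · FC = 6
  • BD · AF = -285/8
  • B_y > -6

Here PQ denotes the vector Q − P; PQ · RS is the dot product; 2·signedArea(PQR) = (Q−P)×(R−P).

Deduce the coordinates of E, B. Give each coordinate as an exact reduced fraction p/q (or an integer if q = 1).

B = (-3/2, -11/2)
E = (-5, -1/4)

1. E_x = -5  [DA ∥ EC ∩ AC ∥ DE]
2. E_y = -1/4  [DA ∥ EC ∩ AC ∥ DE]
   → E = (-5, -1/4)
3. B_x = -3/2  [BD · EA = 71/4 ∩ BD · AF = -285/8]
4. B_y = -11/2  [BD · EA = 71/4 ∩ BD · AF = -285/8]
   → B = (-3/2, -11/2)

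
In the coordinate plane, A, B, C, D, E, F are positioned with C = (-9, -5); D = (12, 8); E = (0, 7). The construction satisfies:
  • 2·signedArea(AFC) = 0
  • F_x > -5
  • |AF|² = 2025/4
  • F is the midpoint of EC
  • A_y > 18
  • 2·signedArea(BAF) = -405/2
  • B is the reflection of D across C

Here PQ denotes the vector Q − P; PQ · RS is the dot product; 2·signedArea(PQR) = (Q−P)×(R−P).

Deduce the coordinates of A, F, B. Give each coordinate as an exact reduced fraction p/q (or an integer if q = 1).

A = (9, 19)
B = (-30, -18)
F = (-9/2, 1)

1. F_x = -9/2  [F is the midpoint of EC]
2. F_y = 1  [F is the midpoint of EC]
   → F = (-9/2, 1)
3. B_x = -30  [B is the reflection of D across C]
4. B_y = -18  [B is the reflection of D across C]
   → B = (-30, -18)
5. A_x = 9  [2·signedArea(AFC) = 0 ∩ 2·signedArea(BAF) = -405/2]
6. A_y = 19  [2·signedArea(AFC) = 0 ∩ 2·signedArea(BAF) = -405/2]
   → A = (9, 19)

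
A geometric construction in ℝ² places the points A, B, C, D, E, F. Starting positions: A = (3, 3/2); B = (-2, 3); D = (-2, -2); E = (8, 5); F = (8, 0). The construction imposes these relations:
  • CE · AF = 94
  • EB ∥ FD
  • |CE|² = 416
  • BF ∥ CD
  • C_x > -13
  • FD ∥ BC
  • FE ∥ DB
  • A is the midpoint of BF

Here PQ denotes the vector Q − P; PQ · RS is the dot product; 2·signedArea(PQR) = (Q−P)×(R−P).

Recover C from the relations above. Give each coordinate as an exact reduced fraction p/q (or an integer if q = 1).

1. C_x = -12  [BF ∥ CD ∩ FD ∥ BC]
2. C_y = 1  [BF ∥ CD ∩ FD ∥ BC]
   → C = (-12, 1)

C = (-12, 1)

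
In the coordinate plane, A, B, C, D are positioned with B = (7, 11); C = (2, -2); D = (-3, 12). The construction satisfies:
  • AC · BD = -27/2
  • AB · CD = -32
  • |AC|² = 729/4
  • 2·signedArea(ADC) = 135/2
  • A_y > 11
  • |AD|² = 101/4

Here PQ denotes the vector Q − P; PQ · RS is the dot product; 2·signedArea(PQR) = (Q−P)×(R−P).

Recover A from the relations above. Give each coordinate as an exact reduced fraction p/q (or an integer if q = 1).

1. A_x = 2  [2·signedArea(ADC) = 135/2 ∩ AB · CD = -32]
2. A_y = 23/2  [2·signedArea(ADC) = 135/2 ∩ AB · CD = -32]
   → A = (2, 23/2)

A = (2, 23/2)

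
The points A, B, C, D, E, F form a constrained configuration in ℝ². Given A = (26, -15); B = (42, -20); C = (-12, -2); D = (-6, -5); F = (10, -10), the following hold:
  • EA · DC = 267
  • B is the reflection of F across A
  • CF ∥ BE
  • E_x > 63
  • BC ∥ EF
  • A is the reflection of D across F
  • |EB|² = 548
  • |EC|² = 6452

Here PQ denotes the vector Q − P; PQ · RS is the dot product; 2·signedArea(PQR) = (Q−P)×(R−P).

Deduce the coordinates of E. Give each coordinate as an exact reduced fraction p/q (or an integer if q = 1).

1. E_x = 64  [BC ∥ EF ∩ CF ∥ BE]
2. E_y = -28  [BC ∥ EF ∩ CF ∥ BE]
   → E = (64, -28)

E = (64, -28)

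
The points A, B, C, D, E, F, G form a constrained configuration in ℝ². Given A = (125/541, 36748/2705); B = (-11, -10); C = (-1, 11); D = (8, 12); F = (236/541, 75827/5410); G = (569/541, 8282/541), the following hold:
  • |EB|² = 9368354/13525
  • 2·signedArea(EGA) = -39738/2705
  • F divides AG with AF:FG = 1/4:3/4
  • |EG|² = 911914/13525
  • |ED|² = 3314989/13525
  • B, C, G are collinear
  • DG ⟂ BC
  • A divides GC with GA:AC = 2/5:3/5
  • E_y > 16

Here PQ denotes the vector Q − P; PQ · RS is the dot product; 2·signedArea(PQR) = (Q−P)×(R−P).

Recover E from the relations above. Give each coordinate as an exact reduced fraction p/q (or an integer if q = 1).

1. E_x = -3856/541  [line 4662/2705·x + -444/541·y + 13764/541 = 0 ∩ |EB|² = 9368354/13525]
2. E_y = 43367/2705  [line 4662/2705·x + -444/541·y + 13764/541 = 0 ∩ |EB|² = 9368354/13525]
   → E = (-3856/541, 43367/2705)

E = (-3856/541, 43367/2705)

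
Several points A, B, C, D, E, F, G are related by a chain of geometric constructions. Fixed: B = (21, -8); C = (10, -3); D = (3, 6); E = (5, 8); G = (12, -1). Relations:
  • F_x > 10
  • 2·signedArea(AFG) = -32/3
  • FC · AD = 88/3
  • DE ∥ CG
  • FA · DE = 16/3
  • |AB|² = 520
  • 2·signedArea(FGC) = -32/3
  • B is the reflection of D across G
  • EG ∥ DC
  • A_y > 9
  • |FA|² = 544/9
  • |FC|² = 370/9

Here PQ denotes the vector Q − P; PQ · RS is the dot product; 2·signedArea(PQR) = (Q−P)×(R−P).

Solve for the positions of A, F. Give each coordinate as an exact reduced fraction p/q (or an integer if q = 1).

A = (7, 10)
F = (11, 10/3)

1. F_x = 11  [line 2·x + -2·y + -46/3 = 0 ∩ |FC|² = 370/9]
2. F_y = 10/3  [line 2·x + -2·y + -46/3 = 0 ∩ |FC|² = 370/9]
   → F = (11, 10/3)
3. A_x = 7  [2·signedArea(AFG) = -32/3 ∩ FA · DE = 16/3]
4. A_y = 10  [2·signedArea(AFG) = -32/3 ∩ FA · DE = 16/3]
   → A = (7, 10)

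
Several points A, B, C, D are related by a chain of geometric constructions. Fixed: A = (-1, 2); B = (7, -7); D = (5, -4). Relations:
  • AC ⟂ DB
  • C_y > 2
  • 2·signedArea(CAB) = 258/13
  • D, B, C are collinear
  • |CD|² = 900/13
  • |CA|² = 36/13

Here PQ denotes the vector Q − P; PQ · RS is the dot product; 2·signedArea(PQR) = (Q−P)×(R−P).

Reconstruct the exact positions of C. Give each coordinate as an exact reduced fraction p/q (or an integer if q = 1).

C = (5/13, 38/13)

1. C_x = 5/13  [D, B, C are collinear ∩ AC ⟂ DB]
2. C_y = 38/13  [D, B, C are collinear ∩ AC ⟂ DB]
   → C = (5/13, 38/13)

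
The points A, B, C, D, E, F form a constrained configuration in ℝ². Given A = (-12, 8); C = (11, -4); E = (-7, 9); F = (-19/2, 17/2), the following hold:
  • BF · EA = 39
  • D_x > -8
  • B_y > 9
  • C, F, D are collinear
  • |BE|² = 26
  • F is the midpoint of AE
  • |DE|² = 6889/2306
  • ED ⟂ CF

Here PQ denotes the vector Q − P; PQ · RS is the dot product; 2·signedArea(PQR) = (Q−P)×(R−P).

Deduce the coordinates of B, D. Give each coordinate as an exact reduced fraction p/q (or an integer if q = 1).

B = (-2, 10)
D = (-18217/2306, 17351/2306)

1. B_x = -2  [line 5·x + 1·y + 0 = 0 ∩ |BE|² = 26]
2. B_y = 10  [line 5·x + 1·y + 0 = 0 ∩ |BE|² = 26]
   → B = (-2, 10)
3. D_x = -18217/2306  [C, F, D are collinear ∩ ED ⟂ CF]
4. D_y = 17351/2306  [C, F, D are collinear ∩ ED ⟂ CF]
   → D = (-18217/2306, 17351/2306)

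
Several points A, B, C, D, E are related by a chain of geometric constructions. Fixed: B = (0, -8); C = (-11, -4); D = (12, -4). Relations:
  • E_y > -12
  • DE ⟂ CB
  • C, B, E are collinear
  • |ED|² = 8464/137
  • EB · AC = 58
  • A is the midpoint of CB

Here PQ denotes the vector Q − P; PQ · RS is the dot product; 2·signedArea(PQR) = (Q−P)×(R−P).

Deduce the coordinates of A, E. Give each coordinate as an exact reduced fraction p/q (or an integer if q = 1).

A = (-11/2, -6)
E = (1276/137, -1560/137)

1. A_x = -11/2  [A is the midpoint of CB]
2. A_y = -6  [A is the midpoint of CB]
   → A = (-11/2, -6)
3. E_x = 1276/137  [C, B, E are collinear ∩ DE ⟂ CB]
4. E_y = -1560/137  [C, B, E are collinear ∩ DE ⟂ CB]
   → E = (1276/137, -1560/137)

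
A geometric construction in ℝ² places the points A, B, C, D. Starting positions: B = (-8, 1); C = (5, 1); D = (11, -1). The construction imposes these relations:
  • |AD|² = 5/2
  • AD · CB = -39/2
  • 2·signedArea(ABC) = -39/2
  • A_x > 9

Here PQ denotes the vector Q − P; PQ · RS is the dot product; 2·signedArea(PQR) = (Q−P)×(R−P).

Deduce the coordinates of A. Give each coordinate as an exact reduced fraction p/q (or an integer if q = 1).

A = (19/2, -1/2)

1. A_x = 19/2  [AD · CB = -39/2 ∩ 2·signedArea(ABC) = -39/2]
2. A_y = -1/2  [AD · CB = -39/2 ∩ 2·signedArea(ABC) = -39/2]
   → A = (19/2, -1/2)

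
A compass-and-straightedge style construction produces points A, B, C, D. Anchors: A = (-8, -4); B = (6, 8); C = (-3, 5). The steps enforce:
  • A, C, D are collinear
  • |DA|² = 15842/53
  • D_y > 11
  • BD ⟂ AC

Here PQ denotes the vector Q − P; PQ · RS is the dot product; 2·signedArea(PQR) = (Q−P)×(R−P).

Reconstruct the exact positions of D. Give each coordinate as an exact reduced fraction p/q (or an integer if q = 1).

1. D_x = 21/53  [A, C, D are collinear ∩ BD ⟂ AC]
2. D_y = 589/53  [A, C, D are collinear ∩ BD ⟂ AC]
   → D = (21/53, 589/53)

D = (21/53, 589/53)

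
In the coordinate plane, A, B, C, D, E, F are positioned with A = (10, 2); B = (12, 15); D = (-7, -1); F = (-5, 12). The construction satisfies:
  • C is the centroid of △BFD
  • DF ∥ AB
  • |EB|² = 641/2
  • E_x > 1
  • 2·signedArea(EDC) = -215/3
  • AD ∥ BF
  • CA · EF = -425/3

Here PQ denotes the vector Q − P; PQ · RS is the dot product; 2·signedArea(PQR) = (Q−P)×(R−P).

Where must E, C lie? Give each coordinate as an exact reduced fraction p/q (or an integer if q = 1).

C = (0, 26/3)
E = (3/2, 1/2)

1. C_x = 0  [C is the centroid of △BFD]
2. C_y = 26/3  [C is the centroid of △BFD]
   → C = (0, 26/3)
3. E_x = 3/2  [2·signedArea(EDC) = -215/3 ∩ CA · EF = -425/3]
4. E_y = 1/2  [2·signedArea(EDC) = -215/3 ∩ CA · EF = -425/3]
   → E = (3/2, 1/2)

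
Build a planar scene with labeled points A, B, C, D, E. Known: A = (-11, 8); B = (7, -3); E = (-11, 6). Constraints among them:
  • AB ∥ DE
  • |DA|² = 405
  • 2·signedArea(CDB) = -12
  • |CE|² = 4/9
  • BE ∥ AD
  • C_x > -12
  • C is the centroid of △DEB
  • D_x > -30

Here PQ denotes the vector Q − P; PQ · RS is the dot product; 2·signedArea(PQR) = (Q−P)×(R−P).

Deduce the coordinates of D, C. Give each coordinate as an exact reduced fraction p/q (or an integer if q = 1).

1. D_x = -29  [AB ∥ DE ∩ BE ∥ AD]
2. D_y = 17  [AB ∥ DE ∩ BE ∥ AD]
   → D = (-29, 17)
3. C_x = -11  [C is the centroid of △DEB]
4. C_y = 20/3  [C is the centroid of △DEB]
   → C = (-11, 20/3)

C = (-11, 20/3)
D = (-29, 17)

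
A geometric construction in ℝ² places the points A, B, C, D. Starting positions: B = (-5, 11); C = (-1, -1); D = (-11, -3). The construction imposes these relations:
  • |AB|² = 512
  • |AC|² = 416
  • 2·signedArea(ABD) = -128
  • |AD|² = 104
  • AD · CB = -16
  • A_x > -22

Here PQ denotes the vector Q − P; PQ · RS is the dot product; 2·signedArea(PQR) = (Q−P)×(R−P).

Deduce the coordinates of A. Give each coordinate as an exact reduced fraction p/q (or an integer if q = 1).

1. A_x = -21  [2·signedArea(ABD) = -128 ∩ AD · CB = -16]
2. A_y = -5  [2·signedArea(ABD) = -128 ∩ AD · CB = -16]
   → A = (-21, -5)

A = (-21, -5)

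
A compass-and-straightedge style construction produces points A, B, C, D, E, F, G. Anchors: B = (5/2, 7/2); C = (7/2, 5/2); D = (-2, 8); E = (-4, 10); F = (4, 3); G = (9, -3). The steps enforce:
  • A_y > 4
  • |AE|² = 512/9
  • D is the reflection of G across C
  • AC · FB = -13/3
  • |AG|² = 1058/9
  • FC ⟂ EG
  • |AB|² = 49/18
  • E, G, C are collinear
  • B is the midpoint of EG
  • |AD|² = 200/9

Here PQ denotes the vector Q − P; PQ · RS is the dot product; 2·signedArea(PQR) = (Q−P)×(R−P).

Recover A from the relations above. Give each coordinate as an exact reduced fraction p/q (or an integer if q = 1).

1. A_x = 4/3  [line 3/2·x + -1/2·y + 1/3 = 0 ∩ |AB|² = 49/18]
2. A_y = 14/3  [line 3/2·x + -1/2·y + 1/3 = 0 ∩ |AB|² = 49/18]
   → A = (4/3, 14/3)

A = (4/3, 14/3)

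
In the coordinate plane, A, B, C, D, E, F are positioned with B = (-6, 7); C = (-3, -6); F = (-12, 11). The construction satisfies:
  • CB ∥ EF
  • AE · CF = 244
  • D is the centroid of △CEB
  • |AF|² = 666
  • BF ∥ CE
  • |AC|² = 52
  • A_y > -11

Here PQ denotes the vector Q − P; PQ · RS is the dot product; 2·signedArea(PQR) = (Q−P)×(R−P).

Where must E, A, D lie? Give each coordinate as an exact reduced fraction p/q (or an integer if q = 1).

A = (3, -10)
D = (-6, -1/3)
E = (-9, -2)

1. E_x = -9  [CB ∥ EF ∩ BF ∥ CE]
2. E_y = -2  [CB ∥ EF ∩ BF ∥ CE]
   → E = (-9, -2)
3. A_x = 3  [line 9·x + -17·y + -197 = 0 ∩ |AC|² = 52]
4. A_y = -10  [line 9·x + -17·y + -197 = 0 ∩ |AC|² = 52]
   → A = (3, -10)
5. D_x = -6  [D is the centroid of △CEB]
6. D_y = -1/3  [D is the centroid of △CEB]
   → D = (-6, -1/3)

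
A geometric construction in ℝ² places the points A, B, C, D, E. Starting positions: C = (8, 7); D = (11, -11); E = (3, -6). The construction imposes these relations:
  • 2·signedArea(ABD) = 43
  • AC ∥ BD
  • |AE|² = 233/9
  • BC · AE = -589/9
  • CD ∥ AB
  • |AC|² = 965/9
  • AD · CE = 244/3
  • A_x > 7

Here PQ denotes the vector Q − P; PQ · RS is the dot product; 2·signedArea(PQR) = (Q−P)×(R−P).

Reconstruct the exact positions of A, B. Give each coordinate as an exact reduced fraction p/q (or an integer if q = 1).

A = (22/3, -10/3)
B = (31/3, -64/3)

1. A_x = 22/3  [line 5·x + 13·y + 20/3 = 0 ∩ |AC|² = 965/9]
2. A_y = -10/3  [line 5·x + 13·y + 20/3 = 0 ∩ |AC|² = 965/9]
   → A = (22/3, -10/3)
3. B_x = 31/3  [2·signedArea(ABD) = 43 ∩ AC ∥ BD]
4. B_y = -64/3  [2·signedArea(ABD) = 43 ∩ AC ∥ BD]
   → B = (31/3, -64/3)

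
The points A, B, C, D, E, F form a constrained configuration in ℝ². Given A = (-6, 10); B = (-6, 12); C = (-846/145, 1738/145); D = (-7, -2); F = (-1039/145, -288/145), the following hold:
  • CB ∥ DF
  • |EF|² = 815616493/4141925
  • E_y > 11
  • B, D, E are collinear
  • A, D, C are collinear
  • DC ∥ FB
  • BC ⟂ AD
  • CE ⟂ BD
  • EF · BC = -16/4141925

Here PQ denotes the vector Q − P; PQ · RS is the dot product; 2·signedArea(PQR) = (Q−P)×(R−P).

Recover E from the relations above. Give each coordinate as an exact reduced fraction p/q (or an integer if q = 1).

1. E_x = -171394/28565  [B, D, E are collinear ∩ CE ⟂ BD]
2. E_y = 342724/28565  [B, D, E are collinear ∩ CE ⟂ BD]
   → E = (-171394/28565, 342724/28565)

E = (-171394/28565, 342724/28565)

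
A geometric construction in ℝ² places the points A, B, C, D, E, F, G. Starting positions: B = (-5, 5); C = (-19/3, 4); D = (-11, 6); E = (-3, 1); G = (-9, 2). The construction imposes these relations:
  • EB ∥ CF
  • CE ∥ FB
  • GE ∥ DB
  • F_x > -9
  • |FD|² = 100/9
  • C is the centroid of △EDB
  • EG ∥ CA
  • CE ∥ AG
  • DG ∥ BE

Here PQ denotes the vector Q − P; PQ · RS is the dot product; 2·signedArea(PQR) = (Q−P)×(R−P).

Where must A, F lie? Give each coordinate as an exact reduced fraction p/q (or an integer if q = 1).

A = (-37/3, 5)
F = (-25/3, 8)

1. A_x = -37/3  [CE ∥ AG ∩ EG ∥ CA]
2. A_y = 5  [CE ∥ AG ∩ EG ∥ CA]
   → A = (-37/3, 5)
3. F_x = -25/3  [CE ∥ FB ∩ EB ∥ CF]
4. F_y = 8  [CE ∥ FB ∩ EB ∥ CF]
   → F = (-25/3, 8)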